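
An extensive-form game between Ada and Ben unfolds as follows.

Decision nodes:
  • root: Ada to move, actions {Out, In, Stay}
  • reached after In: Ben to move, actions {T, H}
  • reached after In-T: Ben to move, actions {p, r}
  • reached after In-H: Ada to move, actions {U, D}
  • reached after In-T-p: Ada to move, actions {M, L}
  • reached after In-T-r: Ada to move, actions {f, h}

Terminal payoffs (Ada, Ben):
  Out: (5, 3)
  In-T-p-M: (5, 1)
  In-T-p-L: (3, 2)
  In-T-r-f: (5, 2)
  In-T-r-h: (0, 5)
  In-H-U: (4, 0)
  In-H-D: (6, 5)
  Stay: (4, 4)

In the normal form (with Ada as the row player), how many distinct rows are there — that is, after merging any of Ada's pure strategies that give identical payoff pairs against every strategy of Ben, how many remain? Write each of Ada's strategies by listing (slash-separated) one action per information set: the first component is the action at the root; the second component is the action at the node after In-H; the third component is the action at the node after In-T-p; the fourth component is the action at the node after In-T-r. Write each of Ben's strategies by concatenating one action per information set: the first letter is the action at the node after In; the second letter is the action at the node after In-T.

10

Ada has 24 pure strategies: Out/U/M/f, Out/U/M/h, Out/U/L/f, Out/U/L/h, Out/D/M/f, Out/D/M/h, Out/D/L/f, Out/D/L/h, In/U/M/f, In/U/M/h, In/U/L/f, In/U/L/h, In/D/M/f, In/D/M/h, In/D/L/f, In/D/L/h, Stay/U/M/f, Stay/U/M/h, Stay/U/L/f, Stay/U/L/h, Stay/D/M/f, Stay/D/M/h, Stay/D/L/f, Stay/D/L/h. Columns: Tp, Tr, Hp, Hr.
{Out/U/M/f, Out/U/M/h, Out/U/L/f, Out/U/L/h, Out/D/M/f, Out/D/M/h, Out/D/L/f, Out/D/L/h} → row (5,3) (5,3) (5,3) (5,3)
{In/U/M/f} → row (5,1) (5,2) (4,0) (4,0)
{In/U/M/h} → row (5,1) (0,5) (4,0) (4,0)
{In/U/L/f} → row (3,2) (5,2) (4,0) (4,0)
{In/U/L/h} → row (3,2) (0,5) (4,0) (4,0)
{In/D/M/f} → row (5,1) (5,2) (6,5) (6,5)
{In/D/M/h} → row (5,1) (0,5) (6,5) (6,5)
{In/D/L/f} → row (3,2) (5,2) (6,5) (6,5)
{In/D/L/h} → row (3,2) (0,5) (6,5) (6,5)
{Stay/U/M/f, Stay/U/M/h, Stay/U/L/f, Stay/U/L/h, Stay/D/M/f, Stay/D/M/h, Stay/D/L/f, Stay/D/L/h} → row (4,4) (4,4) (4,4) (4,4)
That's 10 distinct rows out of 24 strategies.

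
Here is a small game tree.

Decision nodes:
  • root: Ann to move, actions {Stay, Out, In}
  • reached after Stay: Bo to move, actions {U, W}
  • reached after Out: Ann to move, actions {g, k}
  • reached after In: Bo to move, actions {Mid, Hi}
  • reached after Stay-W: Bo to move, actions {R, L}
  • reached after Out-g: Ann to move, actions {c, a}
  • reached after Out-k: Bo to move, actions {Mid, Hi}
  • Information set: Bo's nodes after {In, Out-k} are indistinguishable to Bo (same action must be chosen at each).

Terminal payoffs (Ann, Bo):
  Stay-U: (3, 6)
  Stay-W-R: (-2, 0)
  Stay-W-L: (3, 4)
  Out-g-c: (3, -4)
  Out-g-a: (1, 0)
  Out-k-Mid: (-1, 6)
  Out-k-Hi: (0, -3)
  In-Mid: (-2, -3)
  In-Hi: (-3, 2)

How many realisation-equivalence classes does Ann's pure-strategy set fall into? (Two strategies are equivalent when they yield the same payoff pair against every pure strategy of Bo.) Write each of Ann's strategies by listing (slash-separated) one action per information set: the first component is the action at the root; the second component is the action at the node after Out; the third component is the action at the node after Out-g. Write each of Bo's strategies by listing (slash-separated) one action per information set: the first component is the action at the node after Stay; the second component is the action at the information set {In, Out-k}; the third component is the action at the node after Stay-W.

5

Ann has 12 pure strategies: Stay/g/c, Stay/g/a, Stay/k/c, Stay/k/a, Out/g/c, Out/g/a, Out/k/c, Out/k/a, In/g/c, In/g/a, In/k/c, In/k/a. Columns: U/Mid/R, U/Mid/L, U/Hi/R, U/Hi/L, W/Mid/R, W/Mid/L, W/Hi/R, W/Hi/L.
{Stay/g/c, Stay/g/a, Stay/k/c, Stay/k/a} → row (3,6) (3,6) (3,6) (3,6) (-2,0) (3,4) (-2,0) (3,4)
{Out/g/c} → row (3,-4) (3,-4) (3,-4) (3,-4) (3,-4) (3,-4) (3,-4) (3,-4)
{Out/g/a} → row (1,0) (1,0) (1,0) (1,0) (1,0) (1,0) (1,0) (1,0)
{Out/k/c, Out/k/a} → row (-1,6) (-1,6) (0,-3) (0,-3) (-1,6) (-1,6) (0,-3) (0,-3)
{In/g/c, In/g/a, In/k/c, In/k/a} → row (-2,-3) (-2,-3) (-3,2) (-3,2) (-2,-3) (-2,-3) (-3,2) (-3,2)
That's 5 distinct rows out of 12 strategies.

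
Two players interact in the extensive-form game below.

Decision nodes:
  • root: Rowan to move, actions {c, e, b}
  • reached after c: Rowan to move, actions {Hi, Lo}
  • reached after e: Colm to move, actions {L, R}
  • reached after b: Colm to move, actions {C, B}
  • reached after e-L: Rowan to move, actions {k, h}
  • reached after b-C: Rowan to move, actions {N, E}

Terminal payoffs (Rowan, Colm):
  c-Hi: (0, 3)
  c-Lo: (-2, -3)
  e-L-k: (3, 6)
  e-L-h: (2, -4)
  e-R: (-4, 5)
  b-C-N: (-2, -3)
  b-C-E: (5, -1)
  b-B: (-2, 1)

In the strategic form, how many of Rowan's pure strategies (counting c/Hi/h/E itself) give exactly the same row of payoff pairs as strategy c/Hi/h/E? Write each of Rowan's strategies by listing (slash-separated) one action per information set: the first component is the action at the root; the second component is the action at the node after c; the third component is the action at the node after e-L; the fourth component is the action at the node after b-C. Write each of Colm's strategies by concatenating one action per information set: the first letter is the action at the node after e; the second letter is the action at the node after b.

4

Row for c/Hi/h/E (columns LC, LB, RC, RB): (0,3) (0,3) (0,3) (0,3).
Under c/Hi/h/E, Rowan's choice at the node after e-L and at the node after b-C can never be reached regardless of what Colm does, so varying those choices leaves every outcome unchanged.
Holding the reachable choices fixed and varying the unreachable ones freely already gives 2 × 2 = 4 equivalent strategies.
No other strategy reproduces this row, so those 4 are the full class: c/Hi/k/N, c/Hi/k/E, c/Hi/h/N, c/Hi/h/E.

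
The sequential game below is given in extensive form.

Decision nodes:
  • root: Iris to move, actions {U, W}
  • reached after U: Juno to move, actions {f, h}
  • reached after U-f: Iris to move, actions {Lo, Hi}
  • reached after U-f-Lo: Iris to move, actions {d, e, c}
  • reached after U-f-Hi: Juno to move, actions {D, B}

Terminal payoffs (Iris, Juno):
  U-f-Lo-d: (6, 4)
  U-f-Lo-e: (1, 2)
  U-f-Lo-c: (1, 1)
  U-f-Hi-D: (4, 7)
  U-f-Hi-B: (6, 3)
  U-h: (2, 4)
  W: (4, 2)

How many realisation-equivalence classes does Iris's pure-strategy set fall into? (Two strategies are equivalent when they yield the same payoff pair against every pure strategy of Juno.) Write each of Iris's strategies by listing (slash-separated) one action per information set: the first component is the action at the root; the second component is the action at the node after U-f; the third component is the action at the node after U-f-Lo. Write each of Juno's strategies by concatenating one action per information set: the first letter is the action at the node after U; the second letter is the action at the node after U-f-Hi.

Iris has 12 pure strategies: U/Lo/d, U/Lo/e, U/Lo/c, U/Hi/d, U/Hi/e, U/Hi/c, W/Lo/d, W/Lo/e, W/Lo/c, W/Hi/d, W/Hi/e, W/Hi/c. Columns: fD, fB, hD, hB.
{U/Lo/d} → row (6,4) (6,4) (2,4) (2,4)
{U/Lo/e} → row (1,2) (1,2) (2,4) (2,4)
{U/Lo/c} → row (1,1) (1,1) (2,4) (2,4)
{U/Hi/d, U/Hi/e, U/Hi/c} → row (4,7) (6,3) (2,4) (2,4)
{W/Lo/d, W/Lo/e, W/Lo/c, W/Hi/d, W/Hi/e, W/Hi/c} → row (4,2) (4,2) (4,2) (4,2)
That's 5 distinct rows out of 12 strategies.

5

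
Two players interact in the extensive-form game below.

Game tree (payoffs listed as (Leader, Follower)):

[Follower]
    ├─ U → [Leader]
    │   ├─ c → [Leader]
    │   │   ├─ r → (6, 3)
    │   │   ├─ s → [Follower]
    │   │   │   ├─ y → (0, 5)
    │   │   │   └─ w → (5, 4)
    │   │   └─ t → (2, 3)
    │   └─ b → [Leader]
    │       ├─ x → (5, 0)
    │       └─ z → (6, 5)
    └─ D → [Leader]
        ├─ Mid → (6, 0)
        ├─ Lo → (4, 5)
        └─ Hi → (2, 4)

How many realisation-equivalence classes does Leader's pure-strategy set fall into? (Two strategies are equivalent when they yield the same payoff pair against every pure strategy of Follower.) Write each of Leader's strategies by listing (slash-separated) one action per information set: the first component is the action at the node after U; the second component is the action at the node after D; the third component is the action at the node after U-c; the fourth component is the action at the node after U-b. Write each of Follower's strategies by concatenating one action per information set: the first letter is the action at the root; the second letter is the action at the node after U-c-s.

Leader has 36 pure strategies: c/Mid/r/x, c/Mid/r/z, c/Mid/s/x, c/Mid/s/z, c/Mid/t/x, c/Mid/t/z, c/Lo/r/x, c/Lo/r/z, c/Lo/s/x, c/Lo/s/z, c/Lo/t/x, c/Lo/t/z, c/Hi/r/x, c/Hi/r/z, c/Hi/s/x, c/Hi/s/z, c/Hi/t/x, c/Hi/t/z, b/Mid/r/x, b/Mid/r/z, b/Mid/s/x, b/Mid/s/z, b/Mid/t/x, b/Mid/t/z, b/Lo/r/x, b/Lo/r/z, b/Lo/s/x, b/Lo/s/z, b/Lo/t/x, b/Lo/t/z, b/Hi/r/x, b/Hi/r/z, b/Hi/s/x, b/Hi/s/z, b/Hi/t/x, b/Hi/t/z. Columns: Uy, Uw, Dy, Dw.
{c/Mid/r/x, c/Mid/r/z} → row (6,3) (6,3) (6,0) (6,0)
{c/Mid/s/x, c/Mid/s/z} → row (0,5) (5,4) (6,0) (6,0)
{c/Mid/t/x, c/Mid/t/z} → row (2,3) (2,3) (6,0) (6,0)
{c/Lo/r/x, c/Lo/r/z} → row (6,3) (6,3) (4,5) (4,5)
{c/Lo/s/x, c/Lo/s/z} → row (0,5) (5,4) (4,5) (4,5)
{c/Lo/t/x, c/Lo/t/z} → row (2,3) (2,3) (4,5) (4,5)
{c/Hi/r/x, c/Hi/r/z} → row (6,3) (6,3) (2,4) (2,4)
{c/Hi/s/x, c/Hi/s/z} → row (0,5) (5,4) (2,4) (2,4)
{c/Hi/t/x, c/Hi/t/z} → row (2,3) (2,3) (2,4) (2,4)
{b/Mid/r/x, b/Mid/s/x, b/Mid/t/x} → row (5,0) (5,0) (6,0) (6,0)
{b/Mid/r/z, b/Mid/s/z, b/Mid/t/z} → row (6,5) (6,5) (6,0) (6,0)
{b/Lo/r/x, b/Lo/s/x, b/Lo/t/x} → row (5,0) (5,0) (4,5) (4,5)
{b/Lo/r/z, b/Lo/s/z, b/Lo/t/z} → row (6,5) (6,5) (4,5) (4,5)
{b/Hi/r/x, b/Hi/s/x, b/Hi/t/x} → row (5,0) (5,0) (2,4) (2,4)
{b/Hi/r/z, b/Hi/s/z, b/Hi/t/z} → row (6,5) (6,5) (2,4) (2,4)
That's 15 distinct rows out of 36 strategies.

15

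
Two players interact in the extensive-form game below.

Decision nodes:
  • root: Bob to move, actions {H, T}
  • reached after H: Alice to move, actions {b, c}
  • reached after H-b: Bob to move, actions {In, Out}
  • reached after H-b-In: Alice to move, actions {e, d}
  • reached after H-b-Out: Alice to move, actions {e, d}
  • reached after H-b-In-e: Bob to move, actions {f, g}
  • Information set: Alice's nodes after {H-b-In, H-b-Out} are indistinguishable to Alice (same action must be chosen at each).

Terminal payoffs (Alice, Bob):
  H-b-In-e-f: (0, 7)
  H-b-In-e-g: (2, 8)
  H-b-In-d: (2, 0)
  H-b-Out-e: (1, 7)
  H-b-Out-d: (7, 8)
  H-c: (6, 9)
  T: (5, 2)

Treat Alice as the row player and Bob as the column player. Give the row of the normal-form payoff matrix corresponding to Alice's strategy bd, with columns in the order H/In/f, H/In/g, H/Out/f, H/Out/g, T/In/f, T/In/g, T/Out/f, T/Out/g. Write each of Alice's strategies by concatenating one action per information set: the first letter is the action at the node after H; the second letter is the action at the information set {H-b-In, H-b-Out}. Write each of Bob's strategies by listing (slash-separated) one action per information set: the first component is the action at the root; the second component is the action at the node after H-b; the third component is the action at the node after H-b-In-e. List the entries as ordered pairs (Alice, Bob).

(2,0) (2,0) (7,8) (7,8) (5,2) (5,2) (5,2) (5,2)

vs H/In/f: Bob plays H → Alice plays b at [H] → Bob plays In at [H-b] → Alice plays d at [H-b-In] → (2, 0)
vs H/In/g: Bob plays H → Alice plays b at [H] → Bob plays In at [H-b] → Alice plays d at [H-b-In] → (2, 0)
vs H/Out/f: Bob plays H → Alice plays b at [H] → Bob plays Out at [H-b] → Alice plays d at [H-b-Out] → (7, 8)
vs H/Out/g: Bob plays H → Alice plays b at [H] → Bob plays Out at [H-b] → Alice plays d at [H-b-Out] → (7, 8)
vs T/In/f: Bob plays T → (5, 2)
vs T/In/g: Bob plays T → (5, 2)
vs T/Out/f: Bob plays T → (5, 2)
vs T/Out/g: Bob plays T → (5, 2)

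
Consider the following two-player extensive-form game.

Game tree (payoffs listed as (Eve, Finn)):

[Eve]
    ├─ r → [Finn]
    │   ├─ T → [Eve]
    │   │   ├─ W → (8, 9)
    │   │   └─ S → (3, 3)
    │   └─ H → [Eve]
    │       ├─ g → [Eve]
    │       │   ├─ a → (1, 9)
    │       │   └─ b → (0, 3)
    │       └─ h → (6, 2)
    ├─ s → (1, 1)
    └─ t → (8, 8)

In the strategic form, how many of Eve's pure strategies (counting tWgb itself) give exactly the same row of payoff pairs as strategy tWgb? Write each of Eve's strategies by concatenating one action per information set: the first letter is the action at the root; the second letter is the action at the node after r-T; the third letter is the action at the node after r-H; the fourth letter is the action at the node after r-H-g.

Row for tWgb (columns T, H): (8,8) (8,8).
Under tWgb, Eve's choice at the node after r-T and at the node after r-H and at the node after r-H-g can never be reached regardless of what Finn does, so varying those choices leaves every outcome unchanged.
Holding the reachable choices fixed and varying the unreachable ones freely already gives 2 × 2 × 2 = 8 equivalent strategies.
No other strategy reproduces this row, so those 8 are the full class: tWga, tWgb, tWha, tWhb, tSga, tSgb, tSha, tShb.

8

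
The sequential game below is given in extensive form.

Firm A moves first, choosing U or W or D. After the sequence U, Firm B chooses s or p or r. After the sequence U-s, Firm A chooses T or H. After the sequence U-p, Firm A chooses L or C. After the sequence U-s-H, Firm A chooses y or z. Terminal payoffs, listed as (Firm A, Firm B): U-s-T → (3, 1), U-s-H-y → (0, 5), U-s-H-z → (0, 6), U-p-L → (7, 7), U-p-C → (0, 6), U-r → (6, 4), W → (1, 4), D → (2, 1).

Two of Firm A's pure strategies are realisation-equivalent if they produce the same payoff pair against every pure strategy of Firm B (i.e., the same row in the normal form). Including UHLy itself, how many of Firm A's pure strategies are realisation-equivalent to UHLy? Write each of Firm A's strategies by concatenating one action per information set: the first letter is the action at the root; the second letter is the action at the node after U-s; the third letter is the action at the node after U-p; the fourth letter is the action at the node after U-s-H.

1

Row for UHLy (columns s, p, r): (0,5) (7,7) (6,4).
Every one of Firm A's information sets is on the play path for some reply by Firm B when Firm A follows UHLy.
Changing the action at any of them therefore changes at least one column, so only UHLy itself gives this row.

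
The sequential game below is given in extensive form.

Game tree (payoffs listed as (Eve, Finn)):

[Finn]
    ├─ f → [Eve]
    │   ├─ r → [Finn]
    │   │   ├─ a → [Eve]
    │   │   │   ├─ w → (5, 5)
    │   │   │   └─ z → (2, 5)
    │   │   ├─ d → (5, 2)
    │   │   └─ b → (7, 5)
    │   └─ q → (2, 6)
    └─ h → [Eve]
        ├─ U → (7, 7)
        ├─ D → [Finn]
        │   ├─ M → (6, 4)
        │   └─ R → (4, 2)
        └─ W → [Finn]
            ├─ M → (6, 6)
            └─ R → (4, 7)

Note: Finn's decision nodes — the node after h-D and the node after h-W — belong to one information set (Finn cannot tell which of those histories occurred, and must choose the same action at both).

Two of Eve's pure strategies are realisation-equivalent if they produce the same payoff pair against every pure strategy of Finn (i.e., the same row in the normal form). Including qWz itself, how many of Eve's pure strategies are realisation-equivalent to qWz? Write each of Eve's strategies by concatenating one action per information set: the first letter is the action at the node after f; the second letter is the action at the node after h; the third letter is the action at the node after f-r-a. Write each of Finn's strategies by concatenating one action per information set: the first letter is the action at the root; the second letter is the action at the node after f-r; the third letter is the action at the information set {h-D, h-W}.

2

Row for qWz (columns faM, faR, fdM, fdR, fbM, fbR, haM, haR, hdM, hdR, hbM, hbR): (2,6) (2,6) (2,6) (2,6) (2,6) (2,6) (6,6) (4,7) (6,6) (4,7) (6,6) (4,7).
Under qWz, Eve's choice at the node after f-r-a can never be reached regardless of what Finn does, so varying those choices leaves every outcome unchanged.
Holding the reachable choices fixed and varying the unreachable one freely already gives 2 equivalent strategies.
No other strategy reproduces this row, so those 2 are the full class: qWw, qWz.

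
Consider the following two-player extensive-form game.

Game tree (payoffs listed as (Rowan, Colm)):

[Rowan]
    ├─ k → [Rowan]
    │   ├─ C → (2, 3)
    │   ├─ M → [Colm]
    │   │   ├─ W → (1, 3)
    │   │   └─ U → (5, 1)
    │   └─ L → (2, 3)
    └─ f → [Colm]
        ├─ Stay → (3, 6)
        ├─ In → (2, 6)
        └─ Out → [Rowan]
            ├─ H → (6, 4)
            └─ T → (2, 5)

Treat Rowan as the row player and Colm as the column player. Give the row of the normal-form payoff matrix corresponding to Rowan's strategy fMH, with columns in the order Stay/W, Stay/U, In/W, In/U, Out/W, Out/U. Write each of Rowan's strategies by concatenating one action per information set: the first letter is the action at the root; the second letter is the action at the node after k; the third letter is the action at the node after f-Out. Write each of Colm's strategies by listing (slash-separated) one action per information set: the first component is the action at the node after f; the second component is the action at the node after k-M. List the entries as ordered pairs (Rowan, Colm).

vs Stay/W: Rowan plays f → Colm plays Stay at [f] → (3, 6)
vs Stay/U: Rowan plays f → Colm plays Stay at [f] → (3, 6)
vs In/W: Rowan plays f → Colm plays In at [f] → (2, 6)
vs In/U: Rowan plays f → Colm plays In at [f] → (2, 6)
vs Out/W: Rowan plays f → Colm plays Out at [f] → Rowan plays H at [f-Out] → (6, 4)
vs Out/U: Rowan plays f → Colm plays Out at [f] → Rowan plays H at [f-Out] → (6, 4)

(3,6) (3,6) (2,6) (2,6) (6,4) (6,4)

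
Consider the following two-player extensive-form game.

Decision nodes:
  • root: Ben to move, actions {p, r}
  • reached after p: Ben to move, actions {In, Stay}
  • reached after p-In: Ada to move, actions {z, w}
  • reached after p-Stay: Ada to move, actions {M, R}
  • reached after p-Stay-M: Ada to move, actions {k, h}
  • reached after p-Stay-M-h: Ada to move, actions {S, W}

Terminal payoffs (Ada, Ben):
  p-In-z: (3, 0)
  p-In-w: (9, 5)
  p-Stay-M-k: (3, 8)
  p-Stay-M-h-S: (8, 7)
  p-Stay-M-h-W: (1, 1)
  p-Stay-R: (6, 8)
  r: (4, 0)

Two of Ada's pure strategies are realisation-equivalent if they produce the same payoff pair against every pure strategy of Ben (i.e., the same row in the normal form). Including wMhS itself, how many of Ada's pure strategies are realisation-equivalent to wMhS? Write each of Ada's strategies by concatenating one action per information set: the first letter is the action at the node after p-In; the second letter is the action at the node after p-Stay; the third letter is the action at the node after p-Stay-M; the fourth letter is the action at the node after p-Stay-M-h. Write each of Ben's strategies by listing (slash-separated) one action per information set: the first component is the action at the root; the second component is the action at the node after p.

1

Row for wMhS (columns p/In, p/Stay, r/In, r/Stay): (9,5) (8,7) (4,0) (4,0).
Every one of Ada's information sets is on the play path for some reply by Ben when Ada follows wMhS.
Changing the action at any of them therefore changes at least one column, so only wMhS itself gives this row.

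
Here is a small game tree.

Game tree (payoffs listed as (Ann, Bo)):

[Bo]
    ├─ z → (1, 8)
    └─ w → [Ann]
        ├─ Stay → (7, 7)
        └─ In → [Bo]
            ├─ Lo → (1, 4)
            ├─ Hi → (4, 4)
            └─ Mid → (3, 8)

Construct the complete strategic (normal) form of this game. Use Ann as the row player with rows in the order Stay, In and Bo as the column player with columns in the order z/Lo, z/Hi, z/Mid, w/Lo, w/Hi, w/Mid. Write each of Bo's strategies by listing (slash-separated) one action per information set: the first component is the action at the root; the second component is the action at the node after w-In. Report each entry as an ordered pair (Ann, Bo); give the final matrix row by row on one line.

         z/Lo     z/Hi    z/Mid     w/Lo     w/Hi    w/Mid
Stay    (1,8)    (1,8)    (1,8)    (7,7)    (7,7)    (7,7)
  In    (1,8)    (1,8)    (1,8)    (1,4)    (4,4)    (3,8)

Stay: (1,8) (1,8) (1,8) (7,7) (7,7) (7,7) | In: (1,8) (1,8) (1,8) (1,4) (4,4) (3,8)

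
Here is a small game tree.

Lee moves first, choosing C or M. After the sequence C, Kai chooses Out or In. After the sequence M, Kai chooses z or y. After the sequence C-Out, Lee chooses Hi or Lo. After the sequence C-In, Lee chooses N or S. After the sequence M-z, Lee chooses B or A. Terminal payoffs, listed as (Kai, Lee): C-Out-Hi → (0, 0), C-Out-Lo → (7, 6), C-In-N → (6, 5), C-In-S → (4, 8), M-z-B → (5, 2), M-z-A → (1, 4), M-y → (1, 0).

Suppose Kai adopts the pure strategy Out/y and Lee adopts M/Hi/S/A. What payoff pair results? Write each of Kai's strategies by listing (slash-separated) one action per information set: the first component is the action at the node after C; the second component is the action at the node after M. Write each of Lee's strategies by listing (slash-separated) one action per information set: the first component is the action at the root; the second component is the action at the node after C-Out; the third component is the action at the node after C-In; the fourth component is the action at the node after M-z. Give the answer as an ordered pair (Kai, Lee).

Trace the play path from the root:
  Lee plays M
  Kai plays y at [M]
→ terminal payoff (1, 0).
(Kai's choice at the node after C is never reached on this path, so it doesn't affect the outcome.)

(1, 0)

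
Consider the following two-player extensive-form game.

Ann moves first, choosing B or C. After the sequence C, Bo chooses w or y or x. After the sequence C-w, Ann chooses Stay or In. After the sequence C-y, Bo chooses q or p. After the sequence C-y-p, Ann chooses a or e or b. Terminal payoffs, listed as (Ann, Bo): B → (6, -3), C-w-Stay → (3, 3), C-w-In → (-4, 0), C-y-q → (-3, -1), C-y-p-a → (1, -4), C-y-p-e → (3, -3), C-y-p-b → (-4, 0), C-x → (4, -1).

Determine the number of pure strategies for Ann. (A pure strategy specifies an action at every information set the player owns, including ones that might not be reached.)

Ann owns the root with actions {B, C} — two choices.
Ann owns the node after C-w with actions {Stay, In} — two choices.
Ann owns the node after C-y-p with actions {a, e, b} — three choices.
A pure strategy fixes one action at each information set independently, so the count is the product 2 × 2 × 3 = 12.
(For reference, Bo has 6 pure strategies, giving a 12×6 normal-form matrix.)

12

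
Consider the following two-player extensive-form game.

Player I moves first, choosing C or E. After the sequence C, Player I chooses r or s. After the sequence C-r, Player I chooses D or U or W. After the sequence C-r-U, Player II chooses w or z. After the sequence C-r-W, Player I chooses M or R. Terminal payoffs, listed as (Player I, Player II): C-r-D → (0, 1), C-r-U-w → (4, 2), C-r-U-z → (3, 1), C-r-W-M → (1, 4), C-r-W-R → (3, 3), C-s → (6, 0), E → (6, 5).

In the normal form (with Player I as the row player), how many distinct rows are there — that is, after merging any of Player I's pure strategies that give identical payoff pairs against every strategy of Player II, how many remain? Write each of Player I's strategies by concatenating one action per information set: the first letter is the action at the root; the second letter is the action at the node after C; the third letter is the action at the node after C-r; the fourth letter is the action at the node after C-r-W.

Player I has 24 pure strategies: CrDM, CrDR, CrUM, CrUR, CrWM, CrWR, CsDM, CsDR, CsUM, CsUR, CsWM, CsWR, ErDM, ErDR, ErUM, ErUR, ErWM, ErWR, EsDM, EsDR, EsUM, EsUR, EsWM, EsWR. Columns: w, z.
{CrDM, CrDR} → row (0,1) (0,1)
{CrUM, CrUR} → row (4,2) (3,1)
{CrWM} → row (1,4) (1,4)
{CrWR} → row (3,3) (3,3)
{CsDM, CsDR, CsUM, CsUR, CsWM, CsWR} → row (6,0) (6,0)
{ErDM, ErDR, ErUM, ErUR, ErWM, ErWR, EsDM, EsDR, EsUM, EsUR, EsWM, EsWR} → row (6,5) (6,5)
That's 6 distinct rows out of 24 strategies.

6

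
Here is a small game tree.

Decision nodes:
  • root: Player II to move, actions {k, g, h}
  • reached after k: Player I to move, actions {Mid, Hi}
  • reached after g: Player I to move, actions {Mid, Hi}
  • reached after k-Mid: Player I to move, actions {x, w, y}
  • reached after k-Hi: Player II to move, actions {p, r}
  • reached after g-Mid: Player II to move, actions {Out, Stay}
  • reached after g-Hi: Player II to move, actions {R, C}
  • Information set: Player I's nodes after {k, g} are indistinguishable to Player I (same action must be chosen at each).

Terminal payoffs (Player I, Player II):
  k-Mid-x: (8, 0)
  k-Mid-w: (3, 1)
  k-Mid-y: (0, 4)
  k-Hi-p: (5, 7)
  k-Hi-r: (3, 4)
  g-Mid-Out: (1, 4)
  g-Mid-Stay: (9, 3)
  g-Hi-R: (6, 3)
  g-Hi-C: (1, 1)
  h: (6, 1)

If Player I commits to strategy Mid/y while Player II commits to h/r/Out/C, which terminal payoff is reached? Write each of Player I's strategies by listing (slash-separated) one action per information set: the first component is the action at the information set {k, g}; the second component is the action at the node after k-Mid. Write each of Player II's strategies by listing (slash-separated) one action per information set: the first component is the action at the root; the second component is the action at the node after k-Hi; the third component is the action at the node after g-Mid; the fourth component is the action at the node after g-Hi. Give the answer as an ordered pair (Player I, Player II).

Trace the play path from the root:
  Player II plays h
→ terminal payoff (6, 1).
(Player I's choice at the information set {k, g} is never reached on this path, so it doesn't affect the outcome.)

(6, 1)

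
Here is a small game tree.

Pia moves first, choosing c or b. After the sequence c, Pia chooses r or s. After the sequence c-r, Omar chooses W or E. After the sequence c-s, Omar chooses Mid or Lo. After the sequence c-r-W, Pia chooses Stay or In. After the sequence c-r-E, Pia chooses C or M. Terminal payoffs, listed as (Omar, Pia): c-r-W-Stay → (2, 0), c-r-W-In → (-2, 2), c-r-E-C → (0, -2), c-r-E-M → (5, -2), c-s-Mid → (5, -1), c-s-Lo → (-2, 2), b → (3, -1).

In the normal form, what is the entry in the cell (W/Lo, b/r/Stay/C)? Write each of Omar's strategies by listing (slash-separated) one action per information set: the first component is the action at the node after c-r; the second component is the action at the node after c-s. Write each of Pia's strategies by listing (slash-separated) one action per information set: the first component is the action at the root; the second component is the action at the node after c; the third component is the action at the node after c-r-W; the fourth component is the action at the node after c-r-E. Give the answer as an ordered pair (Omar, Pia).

(3, -1)

Trace the play path from the root:
  Pia plays b
→ terminal payoff (3, -1).
(Omar's choice at the node after c-r is never reached on this path, so it doesn't affect the outcome.)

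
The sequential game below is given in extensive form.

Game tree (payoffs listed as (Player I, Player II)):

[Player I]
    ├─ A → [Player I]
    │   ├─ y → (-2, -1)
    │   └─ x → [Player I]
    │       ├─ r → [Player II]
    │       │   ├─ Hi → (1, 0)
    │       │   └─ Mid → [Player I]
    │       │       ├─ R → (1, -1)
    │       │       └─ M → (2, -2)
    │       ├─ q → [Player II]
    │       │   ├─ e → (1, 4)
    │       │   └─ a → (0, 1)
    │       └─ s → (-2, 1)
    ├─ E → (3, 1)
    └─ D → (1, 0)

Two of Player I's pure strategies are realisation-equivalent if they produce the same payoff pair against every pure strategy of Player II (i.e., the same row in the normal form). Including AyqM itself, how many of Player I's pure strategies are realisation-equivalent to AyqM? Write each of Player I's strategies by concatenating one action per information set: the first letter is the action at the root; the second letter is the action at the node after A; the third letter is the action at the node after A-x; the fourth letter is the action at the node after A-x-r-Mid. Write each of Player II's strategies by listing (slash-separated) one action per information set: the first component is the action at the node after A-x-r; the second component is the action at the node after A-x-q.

6

Row for AyqM (columns Hi/e, Hi/a, Mid/e, Mid/a): (-2,-1) (-2,-1) (-2,-1) (-2,-1).
Under AyqM, Player I's choice at the node after A-x and at the node after A-x-r-Mid can never be reached regardless of what Player II does, so varying those choices leaves every outcome unchanged.
Holding the reachable choices fixed and varying the unreachable ones freely already gives 3 × 2 = 6 equivalent strategies.
No other strategy reproduces this row, so those 6 are the full class: AyrR, AyrM, AyqR, AyqM, AysR, AysM.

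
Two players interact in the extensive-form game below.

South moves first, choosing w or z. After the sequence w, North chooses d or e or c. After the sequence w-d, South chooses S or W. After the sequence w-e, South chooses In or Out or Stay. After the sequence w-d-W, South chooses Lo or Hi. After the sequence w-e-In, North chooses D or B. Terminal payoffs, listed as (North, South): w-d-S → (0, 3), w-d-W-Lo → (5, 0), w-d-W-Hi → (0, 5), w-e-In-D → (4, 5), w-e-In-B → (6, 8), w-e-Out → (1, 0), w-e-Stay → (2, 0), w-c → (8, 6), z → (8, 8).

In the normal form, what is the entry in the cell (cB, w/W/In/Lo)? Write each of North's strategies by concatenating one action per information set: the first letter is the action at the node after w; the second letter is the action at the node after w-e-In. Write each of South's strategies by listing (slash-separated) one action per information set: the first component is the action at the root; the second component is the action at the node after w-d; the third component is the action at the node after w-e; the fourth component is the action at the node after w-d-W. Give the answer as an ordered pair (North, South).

Trace the play path from the root:
  South plays w
  North plays c at [w]
→ terminal payoff (8, 6).
(North's choice at the node after w-e-In is never reached on this path, so it doesn't affect the outcome.)

(8, 6)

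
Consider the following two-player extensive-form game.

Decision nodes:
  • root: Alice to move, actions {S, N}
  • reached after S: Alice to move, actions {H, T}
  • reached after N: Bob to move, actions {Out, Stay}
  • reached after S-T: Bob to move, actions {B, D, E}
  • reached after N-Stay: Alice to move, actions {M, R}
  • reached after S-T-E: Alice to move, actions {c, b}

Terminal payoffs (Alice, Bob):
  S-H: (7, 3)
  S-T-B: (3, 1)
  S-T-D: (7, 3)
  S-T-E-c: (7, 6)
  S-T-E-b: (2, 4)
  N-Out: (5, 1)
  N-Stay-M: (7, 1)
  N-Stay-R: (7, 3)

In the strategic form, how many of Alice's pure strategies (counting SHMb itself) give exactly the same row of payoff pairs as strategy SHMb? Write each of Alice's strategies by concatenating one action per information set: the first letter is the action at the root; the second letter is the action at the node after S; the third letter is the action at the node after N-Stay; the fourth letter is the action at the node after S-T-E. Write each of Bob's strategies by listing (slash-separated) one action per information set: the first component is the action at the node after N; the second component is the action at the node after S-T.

Row for SHMb (columns Out/B, Out/D, Out/E, Stay/B, Stay/D, Stay/E): (7,3) (7,3) (7,3) (7,3) (7,3) (7,3).
Under SHMb, Alice's choice at the node after N-Stay and at the node after S-T-E can never be reached regardless of what Bob does, so varying those choices leaves every outcome unchanged.
Holding the reachable choices fixed and varying the unreachable ones freely already gives 2 × 2 = 4 equivalent strategies.
No other strategy reproduces this row, so those 4 are the full class: SHMc, SHMb, SHRc, SHRb.

4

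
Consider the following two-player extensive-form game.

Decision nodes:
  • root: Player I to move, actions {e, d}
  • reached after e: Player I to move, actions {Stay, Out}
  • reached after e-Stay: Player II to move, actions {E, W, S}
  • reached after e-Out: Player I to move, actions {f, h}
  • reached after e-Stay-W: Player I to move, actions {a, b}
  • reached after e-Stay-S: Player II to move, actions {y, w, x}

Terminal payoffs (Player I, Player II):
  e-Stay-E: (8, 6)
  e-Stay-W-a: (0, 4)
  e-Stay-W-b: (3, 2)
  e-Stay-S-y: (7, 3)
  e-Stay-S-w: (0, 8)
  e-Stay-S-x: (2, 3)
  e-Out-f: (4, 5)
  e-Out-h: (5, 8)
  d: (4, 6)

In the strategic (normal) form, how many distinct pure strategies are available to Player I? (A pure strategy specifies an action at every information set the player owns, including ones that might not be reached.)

Player I owns the root with actions {e, d} — two choices.
Player I owns the node after e with actions {Stay, Out} — two choices.
Player I owns the node after e-Out with actions {f, h} — two choices.
Player I owns the node after e-Stay-W with actions {a, b} — two choices.
A pure strategy fixes one action at each information set independently, so the count is the product 2 × 2 × 2 × 2 = 16.

16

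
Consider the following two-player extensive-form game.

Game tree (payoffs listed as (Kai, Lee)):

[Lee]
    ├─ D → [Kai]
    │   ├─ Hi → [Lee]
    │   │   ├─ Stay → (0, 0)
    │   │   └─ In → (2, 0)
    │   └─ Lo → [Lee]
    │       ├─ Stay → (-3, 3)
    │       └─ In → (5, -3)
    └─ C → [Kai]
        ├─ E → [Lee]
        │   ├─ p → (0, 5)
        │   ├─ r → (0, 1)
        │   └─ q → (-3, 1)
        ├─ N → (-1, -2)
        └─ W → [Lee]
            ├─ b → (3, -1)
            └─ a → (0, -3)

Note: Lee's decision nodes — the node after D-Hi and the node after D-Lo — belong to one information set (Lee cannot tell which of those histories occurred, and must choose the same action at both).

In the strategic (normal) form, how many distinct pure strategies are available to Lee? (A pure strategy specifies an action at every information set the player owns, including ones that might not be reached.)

24

Lee owns the root with actions {D, C} — two choices.
Lee owns the information set {D-Hi, D-Lo} with actions {Stay, In} — two choices.
Lee owns the node after C-E with actions {p, r, q} — three choices.
Lee owns the node after C-W with actions {b, a} — two choices.
A pure strategy fixes one action at each information set independently, so the count is the product 2 × 2 × 3 × 2 = 24.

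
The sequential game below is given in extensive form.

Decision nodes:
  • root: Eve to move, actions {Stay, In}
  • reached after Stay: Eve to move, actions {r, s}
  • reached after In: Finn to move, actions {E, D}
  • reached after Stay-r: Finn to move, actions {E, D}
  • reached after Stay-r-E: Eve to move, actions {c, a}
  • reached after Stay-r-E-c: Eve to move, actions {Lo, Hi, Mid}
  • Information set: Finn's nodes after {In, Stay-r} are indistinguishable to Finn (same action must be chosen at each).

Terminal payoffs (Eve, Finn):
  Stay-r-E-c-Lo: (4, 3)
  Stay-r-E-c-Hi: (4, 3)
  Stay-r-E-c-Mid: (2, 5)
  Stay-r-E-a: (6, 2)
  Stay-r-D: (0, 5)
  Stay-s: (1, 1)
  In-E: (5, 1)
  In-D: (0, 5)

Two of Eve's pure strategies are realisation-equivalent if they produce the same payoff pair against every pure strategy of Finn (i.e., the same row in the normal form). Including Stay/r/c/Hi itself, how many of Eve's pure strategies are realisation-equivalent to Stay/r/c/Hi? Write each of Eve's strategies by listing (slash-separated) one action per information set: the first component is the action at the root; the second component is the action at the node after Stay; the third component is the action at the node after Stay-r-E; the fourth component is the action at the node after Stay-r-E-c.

Row for Stay/r/c/Hi (columns E, D): (4,3) (0,5).
Every one of Eve's information sets is on the play path for some reply by Finn when Eve follows Stay/r/c/Hi.
Even so, Stay/r/c/Lo happens to produce the same payoff in every column — so 2 strategies share this row.

2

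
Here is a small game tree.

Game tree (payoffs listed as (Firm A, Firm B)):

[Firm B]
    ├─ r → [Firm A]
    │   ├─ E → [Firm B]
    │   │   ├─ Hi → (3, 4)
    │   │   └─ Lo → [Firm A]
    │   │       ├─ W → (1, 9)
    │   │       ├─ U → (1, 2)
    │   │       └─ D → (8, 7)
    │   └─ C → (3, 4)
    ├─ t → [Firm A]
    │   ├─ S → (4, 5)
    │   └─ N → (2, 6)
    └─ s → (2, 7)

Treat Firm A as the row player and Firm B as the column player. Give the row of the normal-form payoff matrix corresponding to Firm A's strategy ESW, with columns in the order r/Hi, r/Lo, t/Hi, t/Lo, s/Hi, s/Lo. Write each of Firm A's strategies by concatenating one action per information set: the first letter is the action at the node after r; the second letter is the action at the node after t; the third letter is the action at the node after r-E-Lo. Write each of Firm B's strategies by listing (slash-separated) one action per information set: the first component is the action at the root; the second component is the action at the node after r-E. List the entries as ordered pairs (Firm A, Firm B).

(3,4) (1,9) (4,5) (4,5) (2,7) (2,7)

vs r/Hi: Firm B plays r → Firm A plays E at [r] → Firm B plays Hi at [r-E] → (3, 4)
vs r/Lo: Firm B plays r → Firm A plays E at [r] → Firm B plays Lo at [r-E] → Firm A plays W at [r-E-Lo] → (1, 9)
vs t/Hi: Firm B plays t → Firm A plays S at [t] → (4, 5)
vs t/Lo: Firm B plays t → Firm A plays S at [t] → (4, 5)
vs s/Hi: Firm B plays s → (2, 7)
vs s/Lo: Firm B plays s → (2, 7)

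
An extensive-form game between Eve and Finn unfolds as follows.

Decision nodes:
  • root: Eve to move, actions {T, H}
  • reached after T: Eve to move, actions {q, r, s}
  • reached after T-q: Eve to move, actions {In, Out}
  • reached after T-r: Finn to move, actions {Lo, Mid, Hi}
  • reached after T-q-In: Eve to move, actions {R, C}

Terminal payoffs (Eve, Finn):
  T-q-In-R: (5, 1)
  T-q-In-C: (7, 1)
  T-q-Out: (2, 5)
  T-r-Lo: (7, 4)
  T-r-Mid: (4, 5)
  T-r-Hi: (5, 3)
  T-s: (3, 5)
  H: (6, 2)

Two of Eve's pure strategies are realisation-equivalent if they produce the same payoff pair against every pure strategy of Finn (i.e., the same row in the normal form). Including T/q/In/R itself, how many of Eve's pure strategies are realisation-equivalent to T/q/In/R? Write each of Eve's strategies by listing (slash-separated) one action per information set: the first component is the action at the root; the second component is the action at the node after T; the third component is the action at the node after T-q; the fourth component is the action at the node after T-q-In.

Row for T/q/In/R (columns Lo, Mid, Hi): (5,1) (5,1) (5,1).
Every one of Eve's information sets is on the play path for some reply by Finn when Eve follows T/q/In/R.
Changing the action at any of them therefore changes at least one column, so only T/q/In/R itself gives this row.

1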